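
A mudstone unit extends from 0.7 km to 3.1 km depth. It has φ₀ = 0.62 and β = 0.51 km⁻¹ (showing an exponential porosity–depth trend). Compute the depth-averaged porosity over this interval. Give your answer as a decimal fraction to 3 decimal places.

0.250

⟨φ⟩ = (1/(Z₂−Z₁)) ∫ φ₀ e^(−βZ) dZ = φ₀·(e^(−β·Z₁) − e^(−β·Z₂)) / (β·(Z₂−Z₁))
e^(−0.51×0.7) = 0.6998; e^(−0.51×3.1) = 0.2058
⟨φ⟩ = 0.62 × (0.6998 − 0.2058) / (0.51 × 2.4) = 0.62 × 0.4036 = 0.2502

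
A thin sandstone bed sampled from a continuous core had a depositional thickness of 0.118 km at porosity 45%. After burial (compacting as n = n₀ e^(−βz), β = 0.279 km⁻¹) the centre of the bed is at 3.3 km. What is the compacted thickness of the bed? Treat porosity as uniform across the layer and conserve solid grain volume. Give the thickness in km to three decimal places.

0.079 km

Porosity at 3.3 km: n = 0.45·exp(−0.279×3.3) = 0.1792
Solid-volume conservation: h(1−n) = h₀(1−n₀) ⇒ h = h₀·(1−n₀)/(1−n)
h = 0.118 × (1 − 0.45)/(1 − 0.1792) = 0.118 × 0.6701 = 0.0791 km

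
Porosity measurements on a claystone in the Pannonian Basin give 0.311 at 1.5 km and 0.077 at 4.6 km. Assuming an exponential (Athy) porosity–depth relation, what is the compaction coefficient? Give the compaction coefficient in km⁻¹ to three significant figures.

Athy: φ(z) = φ₀ e^(−βz) ⇒ φ₁/φ₂ = e^{β(z₂−z₁)} ⇒ β = ln(φ₁/φ₂)/(z₂−z₁)
β = ln(0.311/0.077) / (4.6 − 1.5) = ln(4.039) / 3.1 = 1.3960 / 3.1 = 0.4503 km⁻¹

0.450 km⁻¹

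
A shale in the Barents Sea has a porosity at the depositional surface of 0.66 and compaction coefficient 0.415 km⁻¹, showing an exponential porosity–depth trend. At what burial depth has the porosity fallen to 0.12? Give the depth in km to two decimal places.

Invert Athy's law: d = ln(n₀/n) / β
d = ln(0.66/0.12) / 0.415 = ln(5.5) / 0.415 = 1.7047 / 0.415 = 4.108 km

4.11 km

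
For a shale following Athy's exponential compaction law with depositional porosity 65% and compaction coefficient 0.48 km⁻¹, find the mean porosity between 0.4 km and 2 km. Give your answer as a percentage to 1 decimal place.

37.4%

⟨phi⟩ = (1/(d₂−d₁)) ∫ phi₀ e^(−kd) dd = phi₀·(e^(−k·d₁) − e^(−k·d₂)) / (k·(d₂−d₁))
e^(−0.48×0.4) = 0.8253; e^(−0.48×2) = 0.3829
⟨phi⟩ = 0.65 × (0.8253 − 0.3829) / (0.48 × 1.6) = 0.65 × 0.5761 = 0.3744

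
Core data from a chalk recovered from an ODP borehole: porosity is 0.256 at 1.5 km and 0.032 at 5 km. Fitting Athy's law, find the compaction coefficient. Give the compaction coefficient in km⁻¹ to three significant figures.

Athy: n(Z) = n₀ e^(−βZ) ⇒ n₁/n₂ = e^{β(Z₂−Z₁)} ⇒ β = ln(n₁/n₂)/(Z₂−Z₁)
β = ln(0.256/0.032) / (5 − 1.5) = ln(8) / 3.5 = 2.0794 / 3.5 = 0.5941 km⁻¹

0.594 km⁻¹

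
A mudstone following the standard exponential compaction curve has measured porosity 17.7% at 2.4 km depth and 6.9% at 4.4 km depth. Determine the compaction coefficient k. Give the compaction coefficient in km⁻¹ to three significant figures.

Athy: phi(z) = phi₀ e^(−kz) ⇒ phi₁/phi₂ = e^{k(z₂−z₁)} ⇒ k = ln(phi₁/phi₂)/(z₂−z₁)
k = ln(0.177/0.069) / (4.4 − 2.4) = ln(2.565) / 2 = 0.9420 / 2 = 0.471 km⁻¹

0.471 km⁻¹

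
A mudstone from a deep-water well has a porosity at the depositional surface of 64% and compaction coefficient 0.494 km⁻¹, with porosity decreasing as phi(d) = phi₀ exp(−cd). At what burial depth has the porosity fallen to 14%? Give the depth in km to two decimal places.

Invert Athy's law: d = ln(phi₀/phi) / c
d = ln(0.64/0.14) / 0.494 = ln(4.571) / 0.494 = 1.5198 / 0.494 = 3.077 km

3.08 km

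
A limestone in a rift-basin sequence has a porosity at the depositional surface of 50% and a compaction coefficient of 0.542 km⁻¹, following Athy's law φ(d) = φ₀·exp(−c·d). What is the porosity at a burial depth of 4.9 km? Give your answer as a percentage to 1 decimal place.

3.5%

φ = φ₀·exp(−c·d) = 0.5 × exp(−0.542 × 4.9) = 0.5 × exp(−2.656)
  = 0.5 × 0.0702 = 0.0351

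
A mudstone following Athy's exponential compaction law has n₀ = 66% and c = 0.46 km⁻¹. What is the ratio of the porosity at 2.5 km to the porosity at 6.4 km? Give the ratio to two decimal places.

n(d₁)/n(d₂) = e^(−c·d₁)/e^(−c·d₂) = e^{c(d₂−d₁)}
= exp(0.46 × 3.9) = exp(1.794) = 6.0135

6.01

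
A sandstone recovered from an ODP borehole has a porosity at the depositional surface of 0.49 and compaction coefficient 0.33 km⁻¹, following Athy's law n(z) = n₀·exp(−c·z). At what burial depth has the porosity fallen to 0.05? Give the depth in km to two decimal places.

6.92 km

Invert Athy's law: z = ln(n₀/n) / c
z = ln(0.49/0.05) / 0.33 = ln(9.8) / 0.33 = 2.2824 / 0.33 = 6.916 km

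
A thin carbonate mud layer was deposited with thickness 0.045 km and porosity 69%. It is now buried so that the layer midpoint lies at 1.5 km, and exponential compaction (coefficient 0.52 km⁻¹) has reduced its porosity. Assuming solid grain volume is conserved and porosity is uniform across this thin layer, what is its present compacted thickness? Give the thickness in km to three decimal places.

Porosity at 1.5 km: n = 0.69·exp(−0.52×1.5) = 0.3163
Solid-volume conservation: h(1−n) = h₀(1−n₀) ⇒ h = h₀·(1−n₀)/(1−n)
h = 0.045 × (1 − 0.69)/(1 − 0.3163) = 0.045 × 0.4534 = 0.0204 km

0.020 km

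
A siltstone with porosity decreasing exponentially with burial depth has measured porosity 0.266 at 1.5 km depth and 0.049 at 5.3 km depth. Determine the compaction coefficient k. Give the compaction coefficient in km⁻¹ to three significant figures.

0.445 km⁻¹

Athy: phi(Z) = phi₀ e^(−kZ) ⇒ phi₁/phi₂ = e^{k(Z₂−Z₁)} ⇒ k = ln(phi₁/phi₂)/(Z₂−Z₁)
k = ln(0.266/0.049) / (5.3 − 1.5) = ln(5.429) / 3.8 = 1.6917 / 3.8 = 0.4452 km⁻¹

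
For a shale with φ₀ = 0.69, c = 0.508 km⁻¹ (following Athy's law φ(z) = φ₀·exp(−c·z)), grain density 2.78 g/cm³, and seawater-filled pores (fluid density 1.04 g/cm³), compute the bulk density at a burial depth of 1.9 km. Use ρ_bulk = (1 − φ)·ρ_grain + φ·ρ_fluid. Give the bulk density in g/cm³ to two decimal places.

2.32 g/cm³

Porosity at depth: φ = 0.69·exp(−0.508×1.9) = 0.69×0.3809 = 0.2628
Bulk density: ρ_b = (1−φ)ρ_g + φ·ρ_f = 0.7372×2.78 + 0.2628×1.04
       = 2.049 + 0.273 = 2.323 g/cm³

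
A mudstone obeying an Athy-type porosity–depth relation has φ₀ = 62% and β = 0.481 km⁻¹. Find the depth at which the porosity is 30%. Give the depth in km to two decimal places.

1.51 km

Invert Athy's law: d = ln(φ₀/φ) / β
d = ln(0.62/0.3) / 0.481 = ln(2.067) / 0.481 = 0.7259 / 0.481 = 1.509 km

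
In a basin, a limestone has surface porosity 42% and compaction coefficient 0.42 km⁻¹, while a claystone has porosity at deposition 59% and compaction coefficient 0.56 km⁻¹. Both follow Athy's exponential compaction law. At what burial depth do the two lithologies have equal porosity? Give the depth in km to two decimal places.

Set n₀ₐ e^(−kₐZ) = n₀ᵦ e^(−kᵦZ) ⇒ ln(n₀ₐ/n₀ᵦ) = (kₐ − kᵦ)·Z
Z = ln(0.42/0.59) / (0.42 − 0.56) = -0.3399 / -0.14 = 2.428 km

2.43 km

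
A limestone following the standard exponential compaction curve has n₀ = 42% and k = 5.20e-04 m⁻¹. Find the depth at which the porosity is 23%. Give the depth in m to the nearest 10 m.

1160 m

Working in km (1 km = 1000 m; k in km⁻¹ = k in m⁻¹ × 1000):
Invert Athy's law: d = ln(n₀/n) / k
d = ln(0.42/0.23) / 0.52 = ln(1.826) / 0.52 = 0.6022 / 0.52 = 1.158 km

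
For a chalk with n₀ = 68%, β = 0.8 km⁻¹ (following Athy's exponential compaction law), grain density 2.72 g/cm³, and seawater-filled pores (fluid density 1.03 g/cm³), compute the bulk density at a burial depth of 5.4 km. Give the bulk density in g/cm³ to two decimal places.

2.70 g/cm³

Porosity at depth: n = 0.68·exp(−0.8×5.4) = 0.68×0.0133 = 0.0090
Bulk density: ρ_b = (1−n)ρ_g + n·ρ_f = 0.9910×2.72 + 0.0090×1.03
       = 2.695 + 0.009 = 2.705 g/cm³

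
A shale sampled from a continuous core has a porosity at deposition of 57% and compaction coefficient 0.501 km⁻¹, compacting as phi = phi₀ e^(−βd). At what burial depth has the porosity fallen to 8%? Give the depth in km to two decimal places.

Invert Athy's law: d = ln(phi₀/phi) / β
d = ln(0.57/0.08) / 0.501 = ln(7.125) / 0.501 = 1.9636 / 0.501 = 3.919 km

3.92 km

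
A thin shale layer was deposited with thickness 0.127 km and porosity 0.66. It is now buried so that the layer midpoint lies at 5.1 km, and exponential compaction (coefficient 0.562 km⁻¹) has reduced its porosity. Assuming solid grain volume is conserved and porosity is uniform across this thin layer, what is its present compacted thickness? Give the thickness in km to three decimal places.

Porosity at 5.1 km: n = 0.66·exp(−0.562×5.1) = 0.0376
Solid-volume conservation: h(1−n) = h₀(1−n₀) ⇒ h = h₀·(1−n₀)/(1−n)
h = 0.127 × (1 − 0.66)/(1 − 0.0376) = 0.127 × 0.3533 = 0.0449 km

0.045 km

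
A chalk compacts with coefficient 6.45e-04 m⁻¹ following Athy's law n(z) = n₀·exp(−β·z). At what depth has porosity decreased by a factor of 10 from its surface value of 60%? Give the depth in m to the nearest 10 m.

Working in km (1 km = 1000 m; β in km⁻¹ = β in m⁻¹ × 1000):
n/n₀ = 1/10 ⇒ exp(−β·z) = 1/10 ⇒ z = ln(10) / β
z = 2.3026 / 0.645 = 3.570 km

3570 m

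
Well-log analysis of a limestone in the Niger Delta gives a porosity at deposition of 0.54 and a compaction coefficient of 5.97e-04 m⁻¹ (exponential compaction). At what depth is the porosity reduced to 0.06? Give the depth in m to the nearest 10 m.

Working in km (1 km = 1000 m; k in km⁻¹ = k in m⁻¹ × 1000):
Invert Athy's law: Z = ln(φ₀/φ) / k
Z = ln(0.54/0.06) / 0.597 = ln(9) / 0.597 = 2.1972 / 0.597 = 3.680 km

3680 m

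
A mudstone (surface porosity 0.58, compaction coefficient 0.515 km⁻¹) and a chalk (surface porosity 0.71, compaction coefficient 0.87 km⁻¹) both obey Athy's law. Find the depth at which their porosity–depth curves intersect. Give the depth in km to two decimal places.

0.57 km

Set φ₀ₐ e^(−cₐd) = φ₀ᵦ e^(−cᵦd) ⇒ ln(φ₀ₐ/φ₀ᵦ) = (cₐ − cᵦ)·d
d = ln(0.58/0.71) / (0.515 − 0.87) = -0.2022 / -0.355 = 0.570 km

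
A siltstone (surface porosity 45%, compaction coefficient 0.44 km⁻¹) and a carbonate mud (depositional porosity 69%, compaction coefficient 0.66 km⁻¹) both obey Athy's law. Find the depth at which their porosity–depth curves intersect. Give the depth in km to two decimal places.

Set phi₀ₐ e^(−cₐd) = phi₀ᵦ e^(−cᵦd) ⇒ ln(phi₀ₐ/phi₀ᵦ) = (cₐ − cᵦ)·d
d = ln(0.45/0.69) / (0.44 − 0.66) = -0.4274 / -0.22 = 1.943 km

1.94 km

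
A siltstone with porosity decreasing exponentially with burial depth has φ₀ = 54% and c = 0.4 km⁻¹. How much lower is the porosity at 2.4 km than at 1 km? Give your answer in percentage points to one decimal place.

φ(1) = 0.54·e^(−0.4×1) = 0.3620
φ(2.4) = 0.54·e^(−0.4×2.4) = 0.2068
Δφ = 0.3620 − 0.2068 = 0.1552

15.5 percentage points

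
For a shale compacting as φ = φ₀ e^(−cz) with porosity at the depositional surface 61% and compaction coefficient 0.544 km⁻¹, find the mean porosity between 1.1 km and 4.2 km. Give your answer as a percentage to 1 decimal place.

⟨φ⟩ = (1/(z₂−z₁)) ∫ φ₀ e^(−cz) dz = φ₀·(e^(−c·z₁) − e^(−c·z₂)) / (c·(z₂−z₁))
e^(−0.544×1.1) = 0.5497; e^(−0.544×4.2) = 0.1018
⟨φ⟩ = 0.61 × (0.5497 − 0.1018) / (0.544 × 3.1) = 0.61 × 0.2656 = 0.1620

16.2%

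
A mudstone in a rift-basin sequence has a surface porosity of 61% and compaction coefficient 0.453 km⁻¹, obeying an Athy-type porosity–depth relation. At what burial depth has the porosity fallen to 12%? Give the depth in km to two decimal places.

3.59 km

Invert Athy's law: d = ln(φ₀/φ) / β
d = ln(0.61/0.12) / 0.453 = ln(5.083) / 0.453 = 1.6260 / 0.453 = 3.589 km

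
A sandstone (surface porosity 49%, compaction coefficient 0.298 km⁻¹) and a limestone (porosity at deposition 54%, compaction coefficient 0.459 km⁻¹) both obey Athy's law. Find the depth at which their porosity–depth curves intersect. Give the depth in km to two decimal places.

Set phi₀ₐ e^(−cₐZ) = phi₀ᵦ e^(−cᵦZ) ⇒ ln(phi₀ₐ/phi₀ᵦ) = (cₐ − cᵦ)·Z
Z = ln(0.49/0.54) / (0.298 − 0.459) = -0.0972 / -0.161 = 0.604 km

0.60 km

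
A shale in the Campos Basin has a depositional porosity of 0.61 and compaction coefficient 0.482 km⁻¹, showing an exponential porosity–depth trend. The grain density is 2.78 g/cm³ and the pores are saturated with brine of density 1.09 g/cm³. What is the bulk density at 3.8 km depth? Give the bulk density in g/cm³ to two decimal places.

2.61 g/cm³

Porosity at depth: phi = 0.61·exp(−0.482×3.8) = 0.61×0.1602 = 0.0977
Bulk density: ρ_b = (1−phi)ρ_g + phi·ρ_f = 0.9023×2.78 + 0.0977×1.09
       = 2.508 + 0.106 = 2.615 g/cm³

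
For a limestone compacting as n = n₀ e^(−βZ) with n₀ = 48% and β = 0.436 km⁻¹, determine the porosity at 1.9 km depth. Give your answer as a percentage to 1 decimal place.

n = n₀·exp(−β·Z) = 0.48 × exp(−0.436 × 1.9) = 0.48 × exp(−0.8284)
  = 0.48 × 0.4367 = 0.2096

21.0%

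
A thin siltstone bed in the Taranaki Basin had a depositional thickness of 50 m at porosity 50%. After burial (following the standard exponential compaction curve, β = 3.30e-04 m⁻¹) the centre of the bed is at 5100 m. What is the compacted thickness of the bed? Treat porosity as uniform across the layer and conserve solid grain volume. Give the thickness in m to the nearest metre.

28 m

Working in km (1 km = 1000 m; β in km⁻¹ = β in m⁻¹ × 1000):
Porosity at 5.1 km: phi = 0.5·exp(−0.33×5.1) = 0.0929
Solid-volume conservation: h(1−phi) = h₀(1−phi₀) ⇒ h = h₀·(1−phi₀)/(1−phi)
h = 0.05 × (1 − 0.5)/(1 − 0.0929) = 0.05 × 0.5512 = 0.0276 km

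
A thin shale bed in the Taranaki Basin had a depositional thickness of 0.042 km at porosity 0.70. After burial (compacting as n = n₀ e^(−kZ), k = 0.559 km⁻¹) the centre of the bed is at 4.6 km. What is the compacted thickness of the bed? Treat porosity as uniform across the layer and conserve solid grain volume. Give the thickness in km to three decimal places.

0.013 km

Porosity at 4.6 km: n = 0.7·exp(−0.559×4.6) = 0.0535
Solid-volume conservation: h(1−n) = h₀(1−n₀) ⇒ h = h₀·(1−n₀)/(1−n)
h = 0.042 × (1 − 0.7)/(1 − 0.0535) = 0.042 × 0.3170 = 0.0133 km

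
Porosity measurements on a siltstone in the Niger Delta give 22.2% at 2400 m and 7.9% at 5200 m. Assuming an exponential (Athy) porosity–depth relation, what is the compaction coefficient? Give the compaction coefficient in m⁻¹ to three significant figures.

Working in km (1 km = 1000 m; k in km⁻¹ = k in m⁻¹ × 1000):
Athy: phi(d) = phi₀ e^(−kd) ⇒ phi₁/phi₂ = e^{k(d₂−d₁)} ⇒ k = ln(phi₁/phi₂)/(d₂−d₁)
k = ln(0.222/0.079) / (5.2 − 2.4) = ln(2.81) / 2.8 = 1.0332 / 2.8 = 0.369 km⁻¹

0.000369 m⁻¹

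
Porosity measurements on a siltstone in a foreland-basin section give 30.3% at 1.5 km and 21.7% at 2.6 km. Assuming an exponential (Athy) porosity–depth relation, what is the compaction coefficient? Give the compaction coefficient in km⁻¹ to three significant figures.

0.303 km⁻¹

Athy: n(z) = n₀ e^(−βz) ⇒ n₁/n₂ = e^{β(z₂−z₁)} ⇒ β = ln(n₁/n₂)/(z₂−z₁)
β = ln(0.303/0.217) / (2.6 − 1.5) = ln(1.396) / 1.1 = 0.3338 / 1.1 = 0.3035 km⁻¹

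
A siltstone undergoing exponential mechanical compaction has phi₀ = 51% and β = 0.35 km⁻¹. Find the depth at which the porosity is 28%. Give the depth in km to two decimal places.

1.71 km

Invert Athy's law: d = ln(phi₀/phi) / β
d = ln(0.51/0.28) / 0.35 = ln(1.821) / 0.35 = 0.5996 / 0.35 = 1.713 km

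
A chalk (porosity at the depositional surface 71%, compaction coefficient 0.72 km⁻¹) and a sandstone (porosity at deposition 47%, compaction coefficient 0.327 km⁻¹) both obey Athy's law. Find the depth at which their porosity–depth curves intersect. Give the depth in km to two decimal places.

1.05 km

Set φ₀ₐ e^(−βₐZ) = φ₀ᵦ e^(−βᵦZ) ⇒ ln(φ₀ₐ/φ₀ᵦ) = (βₐ − βᵦ)·Z
Z = ln(0.71/0.47) / (0.72 − 0.327) = 0.4125 / 0.393 = 1.050 km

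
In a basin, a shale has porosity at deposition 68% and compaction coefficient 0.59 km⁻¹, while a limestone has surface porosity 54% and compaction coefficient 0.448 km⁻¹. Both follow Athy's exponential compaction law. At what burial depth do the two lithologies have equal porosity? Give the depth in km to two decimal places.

Set φ₀ₐ e^(−cₐd) = φ₀ᵦ e^(−cᵦd) ⇒ ln(φ₀ₐ/φ₀ᵦ) = (cₐ − cᵦ)·d
d = ln(0.68/0.54) / (0.59 − 0.448) = 0.2305 / 0.142 = 1.623 km

1.62 km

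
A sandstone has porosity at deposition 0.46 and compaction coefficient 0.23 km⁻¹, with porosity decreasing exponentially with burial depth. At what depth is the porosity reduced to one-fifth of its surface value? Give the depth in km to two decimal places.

φ/φ₀ = 1/5 ⇒ exp(−k·z) = 1/5 ⇒ z = ln(5) / k
z = 1.6094 / 0.23 = 6.998 km

7.00 km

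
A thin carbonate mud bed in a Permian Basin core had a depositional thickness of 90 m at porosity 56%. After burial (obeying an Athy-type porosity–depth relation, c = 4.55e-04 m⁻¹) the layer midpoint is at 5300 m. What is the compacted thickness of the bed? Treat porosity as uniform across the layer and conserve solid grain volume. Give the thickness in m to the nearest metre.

Working in km (1 km = 1000 m; c in km⁻¹ = c in m⁻¹ × 1000):
Porosity at 5.3 km: n = 0.56·exp(−0.455×5.3) = 0.0502
Solid-volume conservation: h(1−n) = h₀(1−n₀) ⇒ h = h₀·(1−n₀)/(1−n)
h = 0.09 × (1 − 0.56)/(1 − 0.0502) = 0.09 × 0.4633 = 0.0417 km

42 m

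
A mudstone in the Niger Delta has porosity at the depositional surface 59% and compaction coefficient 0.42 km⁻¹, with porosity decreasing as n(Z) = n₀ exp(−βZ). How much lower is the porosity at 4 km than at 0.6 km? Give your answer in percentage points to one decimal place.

34.9 percentage points

n(0.6) = 0.59·e^(−0.42×0.6) = 0.4586
n(4) = 0.59·e^(−0.42×4) = 0.1100
Δn = 0.4586 − 0.1100 = 0.3486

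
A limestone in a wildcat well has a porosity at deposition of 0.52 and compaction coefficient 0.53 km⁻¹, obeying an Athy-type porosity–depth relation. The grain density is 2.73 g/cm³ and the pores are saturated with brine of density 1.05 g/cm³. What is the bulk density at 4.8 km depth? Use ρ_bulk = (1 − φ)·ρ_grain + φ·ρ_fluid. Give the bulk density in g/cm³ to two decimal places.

2.66 g/cm³

Porosity at depth: n = 0.52·exp(−0.53×4.8) = 0.52×0.0786 = 0.0408
Bulk density: ρ_b = (1−n)ρ_g + n·ρ_f = 0.9592×2.73 + 0.0408×1.05
       = 2.618 + 0.043 = 2.661 g/cm³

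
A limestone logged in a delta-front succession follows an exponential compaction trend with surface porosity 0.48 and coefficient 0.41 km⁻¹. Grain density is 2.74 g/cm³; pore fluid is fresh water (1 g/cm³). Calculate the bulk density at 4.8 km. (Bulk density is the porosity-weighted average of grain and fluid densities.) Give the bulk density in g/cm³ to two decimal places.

2.62 g/cm³

Porosity at depth: φ = 0.48·exp(−0.41×4.8) = 0.48×0.1397 = 0.0671
Bulk density: ρ_b = (1−φ)ρ_g + φ·ρ_f = 0.9329×2.74 + 0.0671×1
       = 2.556 + 0.067 = 2.623 g/cm³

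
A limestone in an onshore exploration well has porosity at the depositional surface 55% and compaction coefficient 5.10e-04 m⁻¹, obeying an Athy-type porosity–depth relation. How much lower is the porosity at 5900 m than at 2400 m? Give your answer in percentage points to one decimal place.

13.5 percentage points

Working in km (1 km = 1000 m; c in km⁻¹ = c in m⁻¹ × 1000):
phi(2.4) = 0.55·e^(−0.51×2.4) = 0.1617
phi(5.9) = 0.55·e^(−0.51×5.9) = 0.0271
Δphi = 0.1617 − 0.0271 = 0.1346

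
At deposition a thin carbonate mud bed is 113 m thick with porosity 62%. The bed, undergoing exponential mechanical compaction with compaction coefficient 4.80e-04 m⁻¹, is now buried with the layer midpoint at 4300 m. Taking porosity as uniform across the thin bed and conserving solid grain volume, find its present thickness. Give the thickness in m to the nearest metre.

Working in km (1 km = 1000 m; k in km⁻¹ = k in m⁻¹ × 1000):
Porosity at 4.3 km: phi = 0.62·exp(−0.48×4.3) = 0.0787
Solid-volume conservation: h(1−phi) = h₀(1−phi₀) ⇒ h = h₀·(1−phi₀)/(1−phi)
h = 0.113 × (1 − 0.62)/(1 − 0.0787) = 0.113 × 0.4125 = 0.0466 km

47 m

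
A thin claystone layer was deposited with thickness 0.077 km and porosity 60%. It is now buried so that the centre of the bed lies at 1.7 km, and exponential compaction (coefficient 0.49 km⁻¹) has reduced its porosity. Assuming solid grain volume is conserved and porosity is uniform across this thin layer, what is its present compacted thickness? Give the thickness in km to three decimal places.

Porosity at 1.7 km: phi = 0.6·exp(−0.49×1.7) = 0.2608
Solid-volume conservation: h(1−phi) = h₀(1−phi₀) ⇒ h = h₀·(1−phi₀)/(1−phi)
h = 0.077 × (1 − 0.6)/(1 − 0.2608) = 0.077 × 0.5412 = 0.0417 km

0.042 km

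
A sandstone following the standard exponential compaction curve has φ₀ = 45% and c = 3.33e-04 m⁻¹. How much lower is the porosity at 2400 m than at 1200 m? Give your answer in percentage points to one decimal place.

Working in km (1 km = 1000 m; c in km⁻¹ = c in m⁻¹ × 1000):
φ(1.2) = 0.45·e^(−0.333×1.2) = 0.3018
φ(2.4) = 0.45·e^(−0.333×2.4) = 0.2024
Δφ = 0.3018 − 0.2024 = 0.0994

9.9 percentage points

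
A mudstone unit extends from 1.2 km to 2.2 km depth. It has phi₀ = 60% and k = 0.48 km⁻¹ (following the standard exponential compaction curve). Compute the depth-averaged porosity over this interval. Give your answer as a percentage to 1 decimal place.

⟨phi⟩ = (1/(z₂−z₁)) ∫ phi₀ e^(−kz) dz = phi₀·(e^(−k·z₁) − e^(−k·z₂)) / (k·(z₂−z₁))
e^(−0.48×1.2) = 0.5621; e^(−0.48×2.2) = 0.3478
⟨phi⟩ = 0.6 × (0.5621 − 0.3478) / (0.48 × 1) = 0.6 × 0.4465 = 0.2679

26.8%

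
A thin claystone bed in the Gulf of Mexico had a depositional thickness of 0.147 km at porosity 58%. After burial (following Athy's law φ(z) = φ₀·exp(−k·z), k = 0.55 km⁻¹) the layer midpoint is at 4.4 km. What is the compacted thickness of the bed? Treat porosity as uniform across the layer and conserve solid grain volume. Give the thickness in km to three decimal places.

0.065 km

Porosity at 4.4 km: φ = 0.58·exp(−0.55×4.4) = 0.0516
Solid-volume conservation: h(1−φ) = h₀(1−φ₀) ⇒ h = h₀·(1−φ₀)/(1−φ)
h = 0.147 × (1 − 0.58)/(1 − 0.0516) = 0.147 × 0.4428 = 0.0651 km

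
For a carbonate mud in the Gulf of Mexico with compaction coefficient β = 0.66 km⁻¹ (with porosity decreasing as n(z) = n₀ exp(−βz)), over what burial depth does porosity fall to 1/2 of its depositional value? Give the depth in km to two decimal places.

1.05 km

n/n₀ = 1/2 ⇒ exp(−β·z) = 1/2 ⇒ z = ln(2) / β
z = 0.6931 / 0.66 = 1.050 km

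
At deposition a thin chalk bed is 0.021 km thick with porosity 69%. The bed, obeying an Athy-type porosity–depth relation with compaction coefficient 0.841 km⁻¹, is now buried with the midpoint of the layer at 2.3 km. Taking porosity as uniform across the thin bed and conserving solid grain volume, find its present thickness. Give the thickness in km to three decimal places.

0.007 km

Porosity at 2.3 km: φ = 0.69·exp(−0.841×2.3) = 0.0997
Solid-volume conservation: h(1−φ) = h₀(1−φ₀) ⇒ h = h₀·(1−φ₀)/(1−φ)
h = 0.021 × (1 − 0.69)/(1 − 0.0997) = 0.021 × 0.3443 = 0.0072 km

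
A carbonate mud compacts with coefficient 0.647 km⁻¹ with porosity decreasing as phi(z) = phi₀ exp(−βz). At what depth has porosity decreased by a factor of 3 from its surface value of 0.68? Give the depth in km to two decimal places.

1.70 km

phi/phi₀ = 1/3 ⇒ exp(−β·z) = 1/3 ⇒ z = ln(3) / β
z = 1.0986 / 0.647 = 1.698 km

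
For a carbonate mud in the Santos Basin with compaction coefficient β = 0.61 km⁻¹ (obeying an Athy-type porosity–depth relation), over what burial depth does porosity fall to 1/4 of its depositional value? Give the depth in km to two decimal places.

2.27 km

φ/φ₀ = 1/4 ⇒ exp(−β·d) = 1/4 ⇒ d = ln(4) / β
d = 1.3863 / 0.61 = 2.273 km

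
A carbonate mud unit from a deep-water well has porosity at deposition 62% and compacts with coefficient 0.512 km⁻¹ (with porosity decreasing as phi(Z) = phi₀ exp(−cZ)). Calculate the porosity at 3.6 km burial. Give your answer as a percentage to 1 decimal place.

9.8%

phi = phi₀·exp(−c·Z) = 0.62 × exp(−0.512 × 3.6) = 0.62 × exp(−1.843)
  = 0.62 × 0.1583 = 0.0982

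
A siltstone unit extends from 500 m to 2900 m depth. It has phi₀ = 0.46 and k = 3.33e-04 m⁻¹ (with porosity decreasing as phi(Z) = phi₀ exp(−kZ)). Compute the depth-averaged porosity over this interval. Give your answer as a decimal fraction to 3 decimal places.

Working in km (1 km = 1000 m; k in km⁻¹ = k in m⁻¹ × 1000):
⟨phi⟩ = (1/(Z₂−Z₁)) ∫ phi₀ e^(−kZ) dZ = phi₀·(e^(−k·Z₁) − e^(−k·Z₂)) / (k·(Z₂−Z₁))
e^(−0.333×0.5) = 0.8466; e^(−0.333×2.9) = 0.3807
⟨phi⟩ = 0.46 × (0.8466 − 0.3807) / (0.333 × 2.4) = 0.46 × 0.5830 = 0.2682

0.268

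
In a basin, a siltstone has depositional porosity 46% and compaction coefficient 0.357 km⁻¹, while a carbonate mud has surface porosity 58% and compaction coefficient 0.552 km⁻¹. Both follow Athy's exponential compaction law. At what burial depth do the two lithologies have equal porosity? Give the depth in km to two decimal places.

Set n₀ₐ e^(−βₐZ) = n₀ᵦ e^(−βᵦZ) ⇒ ln(n₀ₐ/n₀ᵦ) = (βₐ − βᵦ)·Z
Z = ln(0.46/0.58) / (0.357 − 0.552) = -0.2318 / -0.195 = 1.189 km

1.19 km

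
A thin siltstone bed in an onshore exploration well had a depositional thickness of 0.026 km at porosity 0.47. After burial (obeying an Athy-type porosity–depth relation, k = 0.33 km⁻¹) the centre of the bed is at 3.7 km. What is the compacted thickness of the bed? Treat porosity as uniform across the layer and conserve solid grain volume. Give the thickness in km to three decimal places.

Porosity at 3.7 km: n = 0.47·exp(−0.33×3.7) = 0.1386
Solid-volume conservation: h(1−n) = h₀(1−n₀) ⇒ h = h₀·(1−n₀)/(1−n)
h = 0.026 × (1 − 0.47)/(1 − 0.1386) = 0.026 × 0.6153 = 0.0160 km

0.016 km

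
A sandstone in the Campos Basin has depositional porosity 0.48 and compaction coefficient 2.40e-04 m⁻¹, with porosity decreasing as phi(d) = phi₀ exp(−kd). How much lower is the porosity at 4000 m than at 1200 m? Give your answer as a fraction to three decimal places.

0.176

Working in km (1 km = 1000 m; k in km⁻¹ = k in m⁻¹ × 1000):
phi(1.2) = 0.48·e^(−0.24×1.2) = 0.3599
phi(4) = 0.48·e^(−0.24×4) = 0.1838
Δphi = 0.3599 − 0.1838 = 0.1761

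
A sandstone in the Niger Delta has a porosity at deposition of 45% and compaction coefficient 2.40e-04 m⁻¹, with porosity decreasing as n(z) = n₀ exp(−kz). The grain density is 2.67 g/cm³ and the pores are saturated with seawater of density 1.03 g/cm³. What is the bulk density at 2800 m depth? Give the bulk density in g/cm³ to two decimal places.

Working in km (1 km = 1000 m; k in km⁻¹ = k in m⁻¹ × 1000):
Porosity at depth: n = 0.45·exp(−0.24×2.8) = 0.45×0.5107 = 0.2298
Bulk density: ρ_b = (1−n)ρ_g + n·ρ_f = 0.7702×2.67 + 0.2298×1.03
       = 2.056 + 0.237 = 2.293 g/cm³

2.29 g/cm³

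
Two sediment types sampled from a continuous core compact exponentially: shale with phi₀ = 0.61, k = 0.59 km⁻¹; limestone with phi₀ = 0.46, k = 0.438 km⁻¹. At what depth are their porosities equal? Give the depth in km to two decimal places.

1.86 km

Set phi₀ₐ e^(−kₐd) = phi₀ᵦ e^(−kᵦd) ⇒ ln(phi₀ₐ/phi₀ᵦ) = (kₐ − kᵦ)·d
d = ln(0.61/0.46) / (0.59 − 0.438) = 0.2822 / 0.152 = 1.857 km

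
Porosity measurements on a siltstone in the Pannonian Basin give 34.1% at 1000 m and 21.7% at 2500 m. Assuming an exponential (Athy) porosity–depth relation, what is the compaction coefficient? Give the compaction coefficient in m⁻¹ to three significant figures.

0.000301 m⁻¹

Working in km (1 km = 1000 m; β in km⁻¹ = β in m⁻¹ × 1000):
Athy: φ(d) = φ₀ e^(−βd) ⇒ φ₁/φ₂ = e^{β(d₂−d₁)} ⇒ β = ln(φ₁/φ₂)/(d₂−d₁)
β = ln(0.341/0.217) / (2.5 − 1) = ln(1.571) / 1.5 = 0.4520 / 1.5 = 0.3013 km⁻¹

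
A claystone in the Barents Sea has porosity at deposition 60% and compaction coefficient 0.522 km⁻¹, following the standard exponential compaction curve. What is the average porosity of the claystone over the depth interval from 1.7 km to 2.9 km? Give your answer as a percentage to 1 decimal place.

18.4%

⟨n⟩ = (1/(d₂−d₁)) ∫ n₀ e^(−kd) dd = n₀·(e^(−k·d₁) − e^(−k·d₂)) / (k·(d₂−d₁))
e^(−0.522×1.7) = 0.4117; e^(−0.522×2.9) = 0.2201
⟨n⟩ = 0.6 × (0.4117 − 0.2201) / (0.522 × 1.2) = 0.6 × 0.3060 = 0.1836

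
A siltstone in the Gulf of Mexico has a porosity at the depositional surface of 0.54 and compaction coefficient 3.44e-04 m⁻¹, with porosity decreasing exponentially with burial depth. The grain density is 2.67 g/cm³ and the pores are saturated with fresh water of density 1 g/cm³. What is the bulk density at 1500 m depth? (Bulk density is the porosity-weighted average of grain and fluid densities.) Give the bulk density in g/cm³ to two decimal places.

2.13 g/cm³

Working in km (1 km = 1000 m; β in km⁻¹ = β in m⁻¹ × 1000):
Porosity at depth: phi = 0.54·exp(−0.344×1.5) = 0.54×0.5969 = 0.3223
Bulk density: ρ_b = (1−phi)ρ_g + phi·ρ_f = 0.6777×2.67 + 0.3223×1
       = 1.809 + 0.322 = 2.132 g/cm³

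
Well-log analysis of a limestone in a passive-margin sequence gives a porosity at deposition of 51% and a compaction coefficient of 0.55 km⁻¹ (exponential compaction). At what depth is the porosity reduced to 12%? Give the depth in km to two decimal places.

Invert Athy's law: d = ln(n₀/n) / k
d = ln(0.51/0.12) / 0.55 = ln(4.25) / 0.55 = 1.4469 / 0.55 = 2.631 km

2.63 km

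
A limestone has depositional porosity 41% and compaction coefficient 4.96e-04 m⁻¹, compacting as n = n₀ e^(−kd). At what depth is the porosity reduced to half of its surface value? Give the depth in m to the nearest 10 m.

Working in km (1 km = 1000 m; k in km⁻¹ = k in m⁻¹ × 1000):
n/n₀ = 1/2 ⇒ exp(−k·d) = 1/2 ⇒ d = ln(2) / k
d = 0.6931 / 0.496 = 1.397 km

1400 m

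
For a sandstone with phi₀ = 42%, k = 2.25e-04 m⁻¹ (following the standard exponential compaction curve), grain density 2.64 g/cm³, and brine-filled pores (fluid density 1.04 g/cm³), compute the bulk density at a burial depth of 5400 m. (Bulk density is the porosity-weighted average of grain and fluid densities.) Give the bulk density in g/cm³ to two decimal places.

2.44 g/cm³

Working in km (1 km = 1000 m; k in km⁻¹ = k in m⁻¹ × 1000):
Porosity at depth: phi = 0.42·exp(−0.225×5.4) = 0.42×0.2967 = 0.1246
Bulk density: ρ_b = (1−phi)ρ_g + phi·ρ_f = 0.8754×2.64 + 0.1246×1.04
       = 2.311 + 0.130 = 2.441 g/cm³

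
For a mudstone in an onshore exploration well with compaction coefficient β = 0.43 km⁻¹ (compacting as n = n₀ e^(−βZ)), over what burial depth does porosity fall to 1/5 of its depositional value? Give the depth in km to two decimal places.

3.74 km

n/n₀ = 1/5 ⇒ exp(−β·Z) = 1/5 ⇒ Z = ln(5) / β
Z = 1.6094 / 0.43 = 3.743 km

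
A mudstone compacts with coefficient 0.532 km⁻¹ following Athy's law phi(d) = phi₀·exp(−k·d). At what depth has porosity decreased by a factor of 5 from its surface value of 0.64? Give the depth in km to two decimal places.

3.03 km

phi/phi₀ = 1/5 ⇒ exp(−k·d) = 1/5 ⇒ d = ln(5) / k
d = 1.6094 / 0.532 = 3.025 km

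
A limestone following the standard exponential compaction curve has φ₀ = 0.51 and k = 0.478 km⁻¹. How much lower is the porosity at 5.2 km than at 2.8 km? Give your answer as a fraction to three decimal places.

φ(2.8) = 0.51·e^(−0.478×2.8) = 0.1338
φ(5.2) = 0.51·e^(−0.478×5.2) = 0.0425
Δφ = 0.1338 − 0.0425 = 0.0913

0.091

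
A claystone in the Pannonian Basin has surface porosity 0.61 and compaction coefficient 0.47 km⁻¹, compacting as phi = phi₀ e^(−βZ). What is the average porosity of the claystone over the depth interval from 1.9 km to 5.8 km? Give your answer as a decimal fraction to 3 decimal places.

⟨phi⟩ = (1/(Z₂−Z₁)) ∫ phi₀ e^(−βZ) dZ = phi₀·(e^(−β·Z₁) − e^(−β·Z₂)) / (β·(Z₂−Z₁))
e^(−0.47×1.9) = 0.4094; e^(−0.47×5.8) = 0.0655
⟨phi⟩ = 0.61 × (0.4094 − 0.0655) / (0.47 × 3.9) = 0.61 × 0.1876 = 0.1145

0.114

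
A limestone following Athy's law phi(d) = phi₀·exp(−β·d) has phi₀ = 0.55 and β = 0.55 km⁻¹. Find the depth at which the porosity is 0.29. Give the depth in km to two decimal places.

Invert Athy's law: d = ln(phi₀/phi) / β
d = ln(0.55/0.29) / 0.55 = ln(1.897) / 0.55 = 0.6400 / 0.55 = 1.164 km

1.16 km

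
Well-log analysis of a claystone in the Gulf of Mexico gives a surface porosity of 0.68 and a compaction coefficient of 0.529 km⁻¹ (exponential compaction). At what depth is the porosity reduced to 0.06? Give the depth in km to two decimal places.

4.59 km

Invert Athy's law: z = ln(n₀/n) / β
z = ln(0.68/0.06) / 0.529 = ln(11.33) / 0.529 = 2.4277 / 0.529 = 4.589 km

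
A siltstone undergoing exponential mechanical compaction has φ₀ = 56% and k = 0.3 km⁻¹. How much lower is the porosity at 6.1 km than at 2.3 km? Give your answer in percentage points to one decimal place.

φ(2.3) = 0.56·e^(−0.3×2.3) = 0.2809
φ(6.1) = 0.56·e^(−0.3×6.1) = 0.0898
Δφ = 0.2809 − 0.0898 = 0.1911

19.1 percentage points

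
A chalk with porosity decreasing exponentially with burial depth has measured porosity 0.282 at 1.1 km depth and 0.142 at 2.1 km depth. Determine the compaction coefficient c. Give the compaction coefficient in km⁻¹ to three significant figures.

Athy: phi(d) = phi₀ e^(−cd) ⇒ phi₁/phi₂ = e^{c(d₂−d₁)} ⇒ c = ln(phi₁/phi₂)/(d₂−d₁)
c = ln(0.282/0.142) / (2.1 − 1.1) = ln(1.986) / 1 = 0.6861 / 1 = 0.6861 km⁻¹

0.686 km⁻¹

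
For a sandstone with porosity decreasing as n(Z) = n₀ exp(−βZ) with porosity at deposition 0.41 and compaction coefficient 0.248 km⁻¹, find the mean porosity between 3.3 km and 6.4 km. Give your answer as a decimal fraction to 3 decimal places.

0.126

⟨n⟩ = (1/(Z₂−Z₁)) ∫ n₀ e^(−βZ) dZ = n₀·(e^(−β·Z₁) − e^(−β·Z₂)) / (β·(Z₂−Z₁))
e^(−0.248×3.3) = 0.4411; e^(−0.248×6.4) = 0.2045
⟨n⟩ = 0.41 × (0.4411 − 0.2045) / (0.248 × 3.1) = 0.41 × 0.3078 = 0.1262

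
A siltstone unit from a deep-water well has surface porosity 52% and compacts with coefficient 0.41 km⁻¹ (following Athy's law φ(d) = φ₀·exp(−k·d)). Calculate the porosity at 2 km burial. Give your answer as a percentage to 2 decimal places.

22.90%

φ = φ₀·exp(−k·d) = 0.52 × exp(−0.41 × 2) = 0.52 × exp(−0.82)
  = 0.52 × 0.4404 = 0.2290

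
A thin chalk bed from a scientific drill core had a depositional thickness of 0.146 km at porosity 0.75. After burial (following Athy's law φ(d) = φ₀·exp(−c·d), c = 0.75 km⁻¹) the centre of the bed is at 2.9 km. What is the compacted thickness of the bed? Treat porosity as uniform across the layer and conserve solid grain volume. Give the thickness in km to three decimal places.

0.040 km

Porosity at 2.9 km: φ = 0.75·exp(−0.75×2.9) = 0.0852
Solid-volume conservation: h(1−φ) = h₀(1−φ₀) ⇒ h = h₀·(1−φ₀)/(1−φ)
h = 0.146 × (1 − 0.75)/(1 − 0.0852) = 0.146 × 0.2733 = 0.0399 km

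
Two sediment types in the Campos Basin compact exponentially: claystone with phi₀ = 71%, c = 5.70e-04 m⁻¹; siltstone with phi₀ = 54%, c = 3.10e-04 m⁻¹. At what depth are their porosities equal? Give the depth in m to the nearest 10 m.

Working in km (1 km = 1000 m; c in km⁻¹ = c in m⁻¹ × 1000):
Set phi₀ₐ e^(−cₐz) = phi₀ᵦ e^(−cᵦz) ⇒ ln(phi₀ₐ/phi₀ᵦ) = (cₐ − cᵦ)·z
z = ln(0.71/0.54) / (0.57 − 0.31) = 0.2737 / 0.26 = 1.053 km

1050 m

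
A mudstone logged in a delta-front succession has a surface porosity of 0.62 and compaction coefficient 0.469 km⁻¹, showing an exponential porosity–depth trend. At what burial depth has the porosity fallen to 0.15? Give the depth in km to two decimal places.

Invert Athy's law: Z = ln(phi₀/phi) / β
Z = ln(0.62/0.15) / 0.469 = ln(4.133) / 0.469 = 1.4191 / 0.469 = 3.026 km

3.03 km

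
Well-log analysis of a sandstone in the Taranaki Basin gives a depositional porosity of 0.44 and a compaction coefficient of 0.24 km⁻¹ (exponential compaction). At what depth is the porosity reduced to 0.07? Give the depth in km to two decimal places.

Invert Athy's law: d = ln(φ₀/φ) / β
d = ln(0.44/0.07) / 0.24 = ln(6.286) / 0.24 = 1.8383 / 0.24 = 7.659 km

7.66 km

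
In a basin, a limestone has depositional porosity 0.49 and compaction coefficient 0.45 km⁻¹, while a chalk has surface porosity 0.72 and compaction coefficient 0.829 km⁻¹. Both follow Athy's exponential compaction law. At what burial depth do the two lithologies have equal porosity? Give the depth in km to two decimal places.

Set φ₀ₐ e^(−kₐd) = φ₀ᵦ e^(−kᵦd) ⇒ ln(φ₀ₐ/φ₀ᵦ) = (kₐ − kᵦ)·d
d = ln(0.49/0.72) / (0.45 − 0.829) = -0.3848 / -0.379 = 1.015 km

1.02 km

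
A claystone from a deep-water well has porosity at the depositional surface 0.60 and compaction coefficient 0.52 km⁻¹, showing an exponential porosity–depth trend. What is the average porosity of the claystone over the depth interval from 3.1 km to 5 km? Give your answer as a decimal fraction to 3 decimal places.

0.076

⟨n⟩ = (1/(z₂−z₁)) ∫ n₀ e^(−cz) dz = n₀·(e^(−c·z₁) − e^(−c·z₂)) / (c·(z₂−z₁))
e^(−0.52×3.1) = 0.1995; e^(−0.52×5) = 0.0743
⟨n⟩ = 0.6 × (0.1995 − 0.0743) / (0.52 × 1.9) = 0.6 × 0.1267 = 0.0760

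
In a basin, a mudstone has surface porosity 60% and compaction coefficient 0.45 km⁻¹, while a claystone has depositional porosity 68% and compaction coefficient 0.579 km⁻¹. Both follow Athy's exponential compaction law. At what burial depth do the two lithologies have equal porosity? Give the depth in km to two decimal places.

Set n₀ₐ e^(−kₐd) = n₀ᵦ e^(−kᵦd) ⇒ ln(n₀ₐ/n₀ᵦ) = (kₐ − kᵦ)·d
d = ln(0.6/0.68) / (0.45 − 0.579) = -0.1252 / -0.129 = 0.970 km

0.97 km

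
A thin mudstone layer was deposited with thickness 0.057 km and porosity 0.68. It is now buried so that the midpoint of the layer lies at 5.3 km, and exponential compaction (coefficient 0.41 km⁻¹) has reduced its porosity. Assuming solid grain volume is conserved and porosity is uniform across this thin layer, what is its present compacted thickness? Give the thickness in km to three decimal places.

Porosity at 5.3 km: phi = 0.68·exp(−0.41×5.3) = 0.0774
Solid-volume conservation: h(1−phi) = h₀(1−phi₀) ⇒ h = h₀·(1−phi₀)/(1−phi)
h = 0.057 × (1 − 0.68)/(1 − 0.0774) = 0.057 × 0.3468 = 0.0198 km

0.020 km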